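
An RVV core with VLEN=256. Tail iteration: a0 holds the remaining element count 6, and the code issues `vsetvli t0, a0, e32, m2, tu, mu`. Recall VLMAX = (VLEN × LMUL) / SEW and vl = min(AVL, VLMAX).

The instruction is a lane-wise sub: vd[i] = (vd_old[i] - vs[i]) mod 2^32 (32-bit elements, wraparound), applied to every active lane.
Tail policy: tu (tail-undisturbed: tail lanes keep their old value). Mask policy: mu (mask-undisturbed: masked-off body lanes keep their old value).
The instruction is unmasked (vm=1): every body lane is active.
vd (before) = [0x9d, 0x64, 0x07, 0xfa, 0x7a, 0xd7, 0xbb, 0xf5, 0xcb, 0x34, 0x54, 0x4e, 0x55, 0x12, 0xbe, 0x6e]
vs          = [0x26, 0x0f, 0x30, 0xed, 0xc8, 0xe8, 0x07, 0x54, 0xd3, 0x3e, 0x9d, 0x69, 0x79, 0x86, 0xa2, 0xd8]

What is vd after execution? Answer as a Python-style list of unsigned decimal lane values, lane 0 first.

vd = [119, 85, 4294967255, 13, 4294967218, 4294967279, 187, 245, 203, 52, 84, 78, 85, 18, 190, 110]

VLMAX = VLEN×LMUL/SEW = 256×2/32 = 16
vl ← min(6, 16) = 6
lane  0: sub(0x9d,0x26) ⇒ 0x77
lane  1: sub(0x64,0x0f) ⇒ 0x55
lane  2: sub(0x07,0x30) ⇒ 0xffffffd7
lane  3: sub(0xfa,0xed) ⇒ 0x0d
lane  4: sub(0x7a,0xc8) ⇒ 0xffffffb2
lane  5: sub(0xd7,0xe8) ⇒ 0xffffffef
lane  6: tail/keep ⇒ 0xbb
lane  7: tail/keep ⇒ 0xf5
lane  8: tail/keep ⇒ 0xcb
lane  9: tail/keep ⇒ 0x34
lane 10: tail/keep ⇒ 0x54
lane 11: tail/keep ⇒ 0x4e
lane 12: tail/keep ⇒ 0x55
lane 13: tail/keep ⇒ 0x12
lane 14: tail/keep ⇒ 0xbe
lane 15: tail/keep ⇒ 0x6e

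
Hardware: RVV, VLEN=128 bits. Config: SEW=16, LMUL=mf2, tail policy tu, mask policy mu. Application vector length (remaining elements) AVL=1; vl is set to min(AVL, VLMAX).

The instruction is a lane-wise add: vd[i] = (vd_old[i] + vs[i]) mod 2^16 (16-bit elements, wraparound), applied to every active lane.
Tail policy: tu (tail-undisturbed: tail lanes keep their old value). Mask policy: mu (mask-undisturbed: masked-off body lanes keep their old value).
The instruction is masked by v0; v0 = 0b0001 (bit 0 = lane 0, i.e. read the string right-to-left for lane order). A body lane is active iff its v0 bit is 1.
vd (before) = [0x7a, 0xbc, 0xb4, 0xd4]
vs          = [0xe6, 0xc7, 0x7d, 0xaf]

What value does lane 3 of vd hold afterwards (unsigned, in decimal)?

VLMAX = (128 × 1/2) / 16 = 4 lanes
vl = min(AVL, VLMAX) = min(1, 4) = 1
vd[0] add(0x7a,0xe6) -> 0x160
vd[1] tail/keep -> 0xbc
vd[2] tail/keep -> 0xb4
vd[3] tail/keep -> 0xd4

vd[3] = 212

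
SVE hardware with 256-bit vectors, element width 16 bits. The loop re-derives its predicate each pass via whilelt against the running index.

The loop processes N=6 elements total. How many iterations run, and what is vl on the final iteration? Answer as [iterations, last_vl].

lane count: 256 div 16 = 16
iterations = ceil(6/16) = 1; final-pass vl = 6

[iterations, last_vl] = [1, 6]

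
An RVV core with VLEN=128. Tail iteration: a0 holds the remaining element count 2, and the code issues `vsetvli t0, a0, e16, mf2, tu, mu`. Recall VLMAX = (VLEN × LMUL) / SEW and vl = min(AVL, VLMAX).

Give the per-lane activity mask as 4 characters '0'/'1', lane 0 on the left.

VLMAX = VLEN×LMUL/SEW = 128×1/2/16 = 4
vl ← min(2, 4) = 2
bits (lane 0 leftmost): 1100

predicate = 1100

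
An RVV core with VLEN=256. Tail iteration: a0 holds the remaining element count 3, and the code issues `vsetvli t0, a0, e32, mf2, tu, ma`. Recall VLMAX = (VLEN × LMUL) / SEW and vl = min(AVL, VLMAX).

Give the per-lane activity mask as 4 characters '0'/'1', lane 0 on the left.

predicate = 1110

lanes per group: 256·1/2/32 = 4
AVL=3 ≤ VLMAX=4, so vl = 3
bits (lane 0 leftmost): 1110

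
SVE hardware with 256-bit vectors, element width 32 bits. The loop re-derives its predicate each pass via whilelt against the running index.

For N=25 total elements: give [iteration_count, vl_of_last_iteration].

lane count: 256 div 32 = 8
N=25: ⌈25/8⌉ = 4 iters; last vl = 25 − 3×8 = 1

[iterations, last_vl] = [4, 1]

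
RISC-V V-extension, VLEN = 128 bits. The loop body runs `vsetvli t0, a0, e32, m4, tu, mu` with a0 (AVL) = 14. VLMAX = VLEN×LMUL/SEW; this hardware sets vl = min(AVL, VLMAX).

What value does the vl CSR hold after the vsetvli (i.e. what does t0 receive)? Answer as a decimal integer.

vl = 14

VLMAX = (128 × 4) / 32 = 16 lanes
AVL=14 ≤ VLMAX=16, so vl = 14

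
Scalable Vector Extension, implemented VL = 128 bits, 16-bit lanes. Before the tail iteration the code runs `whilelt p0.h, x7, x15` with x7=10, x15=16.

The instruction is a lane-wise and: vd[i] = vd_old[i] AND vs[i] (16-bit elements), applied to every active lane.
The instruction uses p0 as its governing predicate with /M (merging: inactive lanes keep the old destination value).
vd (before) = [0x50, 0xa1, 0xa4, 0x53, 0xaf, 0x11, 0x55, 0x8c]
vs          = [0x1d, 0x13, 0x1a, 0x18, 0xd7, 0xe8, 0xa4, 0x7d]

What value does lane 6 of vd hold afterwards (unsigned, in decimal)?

lane count: 128 div 16 = 8
whilelt: lane j active iff 10+j < 16 → j < 6 → 6 active
vd[0] and(0x50,0x1d) -> 0x10
vd[1] and(0xa1,0x13) -> 0x01
vd[2] and(0xa4,0x1a) -> 0x00
vd[3] and(0x53,0x18) -> 0x10
vd[4] and(0xaf,0xd7) -> 0x87
vd[5] and(0x11,0xe8) -> 0x00
vd[6] tail/keep -> 0x55
vd[7] tail/keep -> 0x8c

vd[6] = 85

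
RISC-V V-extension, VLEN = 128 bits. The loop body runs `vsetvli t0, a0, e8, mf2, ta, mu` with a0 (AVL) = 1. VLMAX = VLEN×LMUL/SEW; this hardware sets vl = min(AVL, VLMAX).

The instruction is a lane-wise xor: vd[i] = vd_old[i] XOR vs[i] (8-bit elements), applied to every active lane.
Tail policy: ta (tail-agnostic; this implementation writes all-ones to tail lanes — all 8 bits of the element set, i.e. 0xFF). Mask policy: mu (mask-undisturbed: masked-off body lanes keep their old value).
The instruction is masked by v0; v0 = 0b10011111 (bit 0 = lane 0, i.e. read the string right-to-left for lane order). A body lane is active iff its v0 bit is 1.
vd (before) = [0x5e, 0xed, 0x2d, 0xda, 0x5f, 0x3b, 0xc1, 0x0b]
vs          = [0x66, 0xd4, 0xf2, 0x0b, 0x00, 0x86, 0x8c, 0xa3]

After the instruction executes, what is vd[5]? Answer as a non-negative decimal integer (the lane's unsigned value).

vd[5] = 255

VLMAX = VLEN×LMUL/SEW = 128×1/2/8 = 8
vl = min(AVL, VLMAX) = min(1, 8) = 1
lane  0: xor(0x5e,0x66) ⇒ 0x38
lane  1: tail/ones ⇒ 0xff
lane  2: tail/ones ⇒ 0xff
lane  3: tail/ones ⇒ 0xff
lane  4: tail/ones ⇒ 0xff
lane  5: tail/ones ⇒ 0xff
lane  6: tail/ones ⇒ 0xff
lane  7: tail/ones ⇒ 0xff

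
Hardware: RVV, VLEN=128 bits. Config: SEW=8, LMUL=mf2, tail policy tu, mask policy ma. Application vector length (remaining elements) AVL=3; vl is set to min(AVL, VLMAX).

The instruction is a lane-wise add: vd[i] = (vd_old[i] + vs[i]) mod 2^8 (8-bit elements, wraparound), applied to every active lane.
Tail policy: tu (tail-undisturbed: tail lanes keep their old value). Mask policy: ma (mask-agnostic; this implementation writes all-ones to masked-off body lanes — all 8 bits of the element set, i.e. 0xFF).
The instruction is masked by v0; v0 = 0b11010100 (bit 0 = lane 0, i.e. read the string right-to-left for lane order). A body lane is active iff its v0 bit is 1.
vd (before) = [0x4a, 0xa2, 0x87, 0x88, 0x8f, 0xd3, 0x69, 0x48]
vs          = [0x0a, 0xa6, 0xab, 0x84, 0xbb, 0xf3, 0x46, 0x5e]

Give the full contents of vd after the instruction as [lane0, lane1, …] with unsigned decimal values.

vd = [255, 255, 50, 136, 143, 211, 105, 72]

VLMAX = VLEN×LMUL/SEW = 128×1/2/8 = 8
vl = min(AVL, VLMAX) = min(3, 8) = 3
  i=0: mask-off/ones → 255
  i=1: mask-off/ones → 255
  i=2: add(0x87,0xab) → 50
  i=3: tail/keep → 136
  i=4: tail/keep → 143
  i=5: tail/keep → 211
  i=6: tail/keep → 105
  i=7: tail/keep → 72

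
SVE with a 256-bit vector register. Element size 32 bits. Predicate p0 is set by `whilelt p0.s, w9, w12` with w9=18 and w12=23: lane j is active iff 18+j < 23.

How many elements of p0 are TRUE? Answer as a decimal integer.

register lanes = 256/32 = 8
active while 18+j < 23, i.e. j ∈ [0,5) capped at 8 ⇒ 5

vl = 5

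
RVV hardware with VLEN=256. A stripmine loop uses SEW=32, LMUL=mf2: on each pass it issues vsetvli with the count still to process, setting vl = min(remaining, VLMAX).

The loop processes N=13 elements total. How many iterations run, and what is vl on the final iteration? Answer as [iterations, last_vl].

[iterations, last_vl] = [4, 1]

lanes per group: 256·1/2/32 = 4
N=13: ⌈13/4⌉ = 4 iters; last vl = 13 − 3×4 = 1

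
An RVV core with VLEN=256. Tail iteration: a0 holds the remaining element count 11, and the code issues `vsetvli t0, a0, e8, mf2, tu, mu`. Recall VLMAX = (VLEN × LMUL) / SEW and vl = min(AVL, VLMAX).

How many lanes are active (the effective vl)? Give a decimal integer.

VLMAX = VLEN×LMUL/SEW = 256×1/2/8 = 16
AVL=11 ≤ VLMAX=16, so vl = 11

vl = 11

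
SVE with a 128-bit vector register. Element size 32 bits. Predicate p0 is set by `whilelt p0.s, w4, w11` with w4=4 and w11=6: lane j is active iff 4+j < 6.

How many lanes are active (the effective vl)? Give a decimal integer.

register lanes = 128/32 = 4
active while 4+j < 6, i.e. j ∈ [0,2) capped at 4 ⇒ 2

vl = 2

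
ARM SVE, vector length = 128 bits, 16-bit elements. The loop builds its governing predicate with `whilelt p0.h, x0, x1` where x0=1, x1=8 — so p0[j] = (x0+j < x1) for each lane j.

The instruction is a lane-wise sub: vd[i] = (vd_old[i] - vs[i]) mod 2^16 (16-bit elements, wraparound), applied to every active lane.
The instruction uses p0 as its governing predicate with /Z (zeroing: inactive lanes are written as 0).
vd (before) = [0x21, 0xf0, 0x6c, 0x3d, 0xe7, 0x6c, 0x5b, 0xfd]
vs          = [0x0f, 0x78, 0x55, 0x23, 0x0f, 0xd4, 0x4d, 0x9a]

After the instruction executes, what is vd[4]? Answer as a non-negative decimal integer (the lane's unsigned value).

vd[4] = 216

128-bit reg / 16-bit elem → 8 lanes
whilelt: lane j active iff 1+j < 8 → j < 7 → 7 active
  i=0: sub(0x21,0x0f) → 18
  i=1: sub(0xf0,0x78) → 120
  i=2: sub(0x6c,0x55) → 23
  i=3: sub(0x3d,0x23) → 26
  i=4: sub(0xe7,0x0f) → 216
  i=5: sub(0x6c,0xd4) → 65432
  i=6: sub(0x5b,0x4d) → 14
  i=7: tail/zero → 0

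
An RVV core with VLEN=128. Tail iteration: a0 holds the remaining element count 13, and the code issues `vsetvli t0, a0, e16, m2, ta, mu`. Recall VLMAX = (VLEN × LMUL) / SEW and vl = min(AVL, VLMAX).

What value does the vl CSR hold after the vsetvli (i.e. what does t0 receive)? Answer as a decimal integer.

VLMAX = VLEN×LMUL/SEW = 128×2/16 = 16
vl = min(AVL, VLMAX) = min(13, 16) = 13

vl = 13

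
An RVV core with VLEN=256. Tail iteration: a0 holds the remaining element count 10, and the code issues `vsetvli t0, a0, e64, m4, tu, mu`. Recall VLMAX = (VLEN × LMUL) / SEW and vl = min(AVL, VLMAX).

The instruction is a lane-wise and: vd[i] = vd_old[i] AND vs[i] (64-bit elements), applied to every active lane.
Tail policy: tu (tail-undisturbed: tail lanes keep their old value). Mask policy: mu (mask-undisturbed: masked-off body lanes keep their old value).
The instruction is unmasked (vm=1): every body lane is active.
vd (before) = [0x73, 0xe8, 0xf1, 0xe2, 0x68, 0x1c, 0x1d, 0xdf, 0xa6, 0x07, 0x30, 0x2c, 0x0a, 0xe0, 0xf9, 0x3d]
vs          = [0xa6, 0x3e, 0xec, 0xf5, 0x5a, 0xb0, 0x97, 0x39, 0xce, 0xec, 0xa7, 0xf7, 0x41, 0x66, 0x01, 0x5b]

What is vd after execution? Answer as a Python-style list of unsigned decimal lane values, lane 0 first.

VLMAX = VLEN×LMUL/SEW = 256×4/64 = 16
vl ← min(10, 16) = 10
lane  0: and(0x73,0xa6) ⇒ 0x22
lane  1: and(0xe8,0x3e) ⇒ 0x28
lane  2: and(0xf1,0xec) ⇒ 0xe0
lane  3: and(0xe2,0xf5) ⇒ 0xe0
lane  4: and(0x68,0x5a) ⇒ 0x48
lane  5: and(0x1c,0xb0) ⇒ 0x10
lane  6: and(0x1d,0x97) ⇒ 0x15
lane  7: and(0xdf,0x39) ⇒ 0x19
lane  8: and(0xa6,0xce) ⇒ 0x86
lane  9: and(0x07,0xec) ⇒ 0x04
lane 10: tail/keep ⇒ 0x30
lane 11: tail/keep ⇒ 0x2c
lane 12: tail/keep ⇒ 0x0a
lane 13: tail/keep ⇒ 0xe0
lane 14: tail/keep ⇒ 0xf9
lane 15: tail/keep ⇒ 0x3d

vd = [34, 40, 224, 224, 72, 16, 21, 25, 134, 4, 48, 44, 10, 224, 249, 61]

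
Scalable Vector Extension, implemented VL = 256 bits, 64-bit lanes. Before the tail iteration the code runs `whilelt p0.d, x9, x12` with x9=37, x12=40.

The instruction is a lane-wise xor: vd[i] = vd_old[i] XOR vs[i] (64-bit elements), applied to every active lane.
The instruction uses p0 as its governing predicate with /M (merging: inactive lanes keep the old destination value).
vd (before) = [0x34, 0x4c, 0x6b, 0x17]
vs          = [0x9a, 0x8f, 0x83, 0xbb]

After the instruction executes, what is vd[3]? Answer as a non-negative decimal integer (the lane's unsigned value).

vd[3] = 23

lane count: 256 div 64 = 4
p0[j] = (37+j < 40); true for j=0..2 → 3 lanes set
[0] xor(0x34,0x9a) = 0xae
[1] xor(0x4c,0x8f) = 0xc3
[2] xor(0x6b,0x83) = 0xe8
[3] tail/keep = 0x17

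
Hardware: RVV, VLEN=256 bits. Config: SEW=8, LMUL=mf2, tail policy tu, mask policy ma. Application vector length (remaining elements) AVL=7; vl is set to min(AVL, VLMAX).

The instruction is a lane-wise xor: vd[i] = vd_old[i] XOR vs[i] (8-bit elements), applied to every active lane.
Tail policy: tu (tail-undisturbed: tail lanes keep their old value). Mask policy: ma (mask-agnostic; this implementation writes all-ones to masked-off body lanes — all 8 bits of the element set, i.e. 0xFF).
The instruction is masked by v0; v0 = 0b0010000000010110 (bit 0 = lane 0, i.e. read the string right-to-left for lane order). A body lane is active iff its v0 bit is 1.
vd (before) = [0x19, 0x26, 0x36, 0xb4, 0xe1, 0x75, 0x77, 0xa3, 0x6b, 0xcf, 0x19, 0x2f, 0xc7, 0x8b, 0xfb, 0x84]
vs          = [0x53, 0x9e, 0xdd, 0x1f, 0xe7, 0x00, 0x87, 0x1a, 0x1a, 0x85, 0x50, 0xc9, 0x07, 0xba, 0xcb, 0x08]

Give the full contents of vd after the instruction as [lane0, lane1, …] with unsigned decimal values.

VLMAX = VLEN×LMUL/SEW = 256×1/2/8 = 16
AVL=7 ≤ VLMAX=16, so vl = 7
lane  0: mask-off/ones ⇒ 0xff
lane  1: xor(0x26,0x9e) ⇒ 0xb8
lane  2: xor(0x36,0xdd) ⇒ 0xeb
lane  3: mask-off/ones ⇒ 0xff
lane  4: xor(0xe1,0xe7) ⇒ 0x06
lane  5: mask-off/ones ⇒ 0xff
lane  6: mask-off/ones ⇒ 0xff
lane  7: tail/keep ⇒ 0xa3
lane  8: tail/keep ⇒ 0x6b
lane  9: tail/keep ⇒ 0xcf
lane 10: tail/keep ⇒ 0x19
lane 11: tail/keep ⇒ 0x2f
lane 12: tail/keep ⇒ 0xc7
lane 13: tail/keep ⇒ 0x8b
lane 14: tail/keep ⇒ 0xfb
lane 15: tail/keep ⇒ 0x84

vd = [255, 184, 235, 255, 6, 255, 255, 163, 107, 207, 25, 47, 199, 139, 251, 132]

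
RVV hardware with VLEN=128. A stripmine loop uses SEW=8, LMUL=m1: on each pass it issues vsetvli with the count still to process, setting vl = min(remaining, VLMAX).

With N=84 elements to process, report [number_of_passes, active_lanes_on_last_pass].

[iterations, last_vl] = [6, 4]

lanes per group: 128·1/8 = 16
84 elements at 16/iter → 6 passes, remainder 4 on the last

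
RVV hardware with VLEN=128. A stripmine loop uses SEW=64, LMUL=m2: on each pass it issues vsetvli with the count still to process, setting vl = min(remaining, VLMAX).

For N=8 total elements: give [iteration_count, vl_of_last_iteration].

VLMAX = (128 × 2) / 64 = 4 lanes
iterations = ceil(8/4) = 2; final-pass vl = 4

[iterations, last_vl] = [2, 4]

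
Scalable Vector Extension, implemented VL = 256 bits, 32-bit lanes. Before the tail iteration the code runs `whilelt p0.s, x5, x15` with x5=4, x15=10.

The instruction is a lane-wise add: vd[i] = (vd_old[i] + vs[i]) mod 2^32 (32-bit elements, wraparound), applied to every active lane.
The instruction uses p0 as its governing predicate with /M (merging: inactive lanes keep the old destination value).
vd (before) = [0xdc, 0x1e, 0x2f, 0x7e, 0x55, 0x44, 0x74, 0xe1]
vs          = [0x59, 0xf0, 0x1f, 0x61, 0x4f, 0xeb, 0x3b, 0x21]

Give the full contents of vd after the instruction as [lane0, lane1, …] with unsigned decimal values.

vd = [309, 270, 78, 223, 164, 303, 116, 225]

lane count: 256 div 32 = 8
active while 4+j < 10, i.e. j ∈ [0,6) capped at 8 ⇒ 6
[0] add(0xdc,0x59) = 0x135
[1] add(0x1e,0xf0) = 0x10e
[2] add(0x2f,0x1f) = 0x4e
[3] add(0x7e,0x61) = 0xdf
[4] add(0x55,0x4f) = 0xa4
[5] add(0x44,0xeb) = 0x12f
[6] tail/keep = 0x74
[7] tail/keep = 0xe1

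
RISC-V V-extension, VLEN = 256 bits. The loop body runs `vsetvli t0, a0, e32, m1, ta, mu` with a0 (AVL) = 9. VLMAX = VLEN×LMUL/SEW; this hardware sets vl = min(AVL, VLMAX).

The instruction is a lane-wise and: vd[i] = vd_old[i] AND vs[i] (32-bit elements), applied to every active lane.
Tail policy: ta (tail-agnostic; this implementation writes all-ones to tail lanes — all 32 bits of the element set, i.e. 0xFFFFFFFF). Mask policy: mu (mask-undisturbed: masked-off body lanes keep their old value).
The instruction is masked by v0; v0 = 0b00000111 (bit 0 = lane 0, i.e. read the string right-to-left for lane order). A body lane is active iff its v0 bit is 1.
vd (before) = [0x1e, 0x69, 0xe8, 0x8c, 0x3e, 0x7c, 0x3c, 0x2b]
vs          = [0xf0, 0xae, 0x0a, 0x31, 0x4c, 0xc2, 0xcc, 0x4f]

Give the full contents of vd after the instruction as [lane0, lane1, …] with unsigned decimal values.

vd = [16, 40, 8, 140, 62, 124, 60, 43]

VLMAX = (256 × 1) / 32 = 8 lanes
AVL=9 > VLMAX=8, so vl = 8
lane  0: and(0x1e,0xf0) ⇒ 0x10
lane  1: and(0x69,0xae) ⇒ 0x28
lane  2: and(0xe8,0x0a) ⇒ 0x08
lane  3: mask-off/keep ⇒ 0x8c
lane  4: mask-off/keep ⇒ 0x3e
lane  5: mask-off/keep ⇒ 0x7c
lane  6: mask-off/keep ⇒ 0x3c
lane  7: mask-off/keep ⇒ 0x2b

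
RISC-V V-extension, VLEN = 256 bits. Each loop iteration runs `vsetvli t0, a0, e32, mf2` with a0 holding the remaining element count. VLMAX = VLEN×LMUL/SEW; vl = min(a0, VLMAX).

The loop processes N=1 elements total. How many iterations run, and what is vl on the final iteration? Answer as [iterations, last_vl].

[iterations, last_vl] = [1, 1]

VLMAX = (256 × 1/2) / 32 = 4 lanes
1 elements at 4/iter → 1 passes, remainder 1 on the last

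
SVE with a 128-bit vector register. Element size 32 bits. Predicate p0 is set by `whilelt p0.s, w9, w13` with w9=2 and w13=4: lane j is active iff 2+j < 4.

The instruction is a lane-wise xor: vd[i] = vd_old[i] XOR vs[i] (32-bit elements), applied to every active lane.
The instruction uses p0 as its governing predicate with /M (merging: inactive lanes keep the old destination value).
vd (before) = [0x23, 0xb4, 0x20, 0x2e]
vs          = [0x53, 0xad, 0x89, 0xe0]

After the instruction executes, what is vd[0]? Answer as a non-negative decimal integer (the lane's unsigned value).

register lanes = 128/32 = 4
whilelt: lane j active iff 2+j < 4 → j < 2 → 2 active
  i=0: xor(0x23,0x53) → 112
  i=1: xor(0xb4,0xad) → 25
  i=2: tail/keep → 32
  i=3: tail/keep → 46

vd[0] = 112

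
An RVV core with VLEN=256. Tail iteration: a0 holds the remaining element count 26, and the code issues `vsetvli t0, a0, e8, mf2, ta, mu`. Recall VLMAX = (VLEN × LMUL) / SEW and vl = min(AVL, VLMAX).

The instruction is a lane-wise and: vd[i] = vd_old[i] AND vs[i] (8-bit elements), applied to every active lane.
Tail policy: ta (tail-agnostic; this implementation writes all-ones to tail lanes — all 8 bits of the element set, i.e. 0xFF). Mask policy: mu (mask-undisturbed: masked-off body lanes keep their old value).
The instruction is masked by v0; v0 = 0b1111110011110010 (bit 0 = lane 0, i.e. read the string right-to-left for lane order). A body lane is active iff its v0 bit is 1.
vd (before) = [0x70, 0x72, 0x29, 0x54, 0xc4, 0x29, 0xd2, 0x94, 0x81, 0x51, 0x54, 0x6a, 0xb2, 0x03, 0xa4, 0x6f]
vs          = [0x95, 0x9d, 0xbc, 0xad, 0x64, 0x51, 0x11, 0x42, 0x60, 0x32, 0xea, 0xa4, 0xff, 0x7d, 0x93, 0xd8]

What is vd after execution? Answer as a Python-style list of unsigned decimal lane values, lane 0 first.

VLMAX = VLEN×LMUL/SEW = 256×1/2/8 = 16
vl ← min(26, 16) = 16
vd[0] mask-off/keep -> 0x70
vd[1] and(0x72,0x9d) -> 0x10
vd[2] mask-off/keep -> 0x29
vd[3] mask-off/keep -> 0x54
vd[4] and(0xc4,0x64) -> 0x44
vd[5] and(0x29,0x51) -> 0x01
vd[6] and(0xd2,0x11) -> 0x10
vd[7] and(0x94,0x42) -> 0x00
vd[8] mask-off/keep -> 0x81
vd[9] mask-off/keep -> 0x51
vd[10] and(0x54,0xea) -> 0x40
vd[11] and(0x6a,0xa4) -> 0x20
vd[12] and(0xb2,0xff) -> 0xb2
vd[13] and(0x03,0x7d) -> 0x01
vd[14] and(0xa4,0x93) -> 0x80
vd[15] and(0x6f,0xd8) -> 0x48

vd = [112, 16, 41, 84, 68, 1, 16, 0, 129, 81, 64, 32, 178, 1, 128, 72]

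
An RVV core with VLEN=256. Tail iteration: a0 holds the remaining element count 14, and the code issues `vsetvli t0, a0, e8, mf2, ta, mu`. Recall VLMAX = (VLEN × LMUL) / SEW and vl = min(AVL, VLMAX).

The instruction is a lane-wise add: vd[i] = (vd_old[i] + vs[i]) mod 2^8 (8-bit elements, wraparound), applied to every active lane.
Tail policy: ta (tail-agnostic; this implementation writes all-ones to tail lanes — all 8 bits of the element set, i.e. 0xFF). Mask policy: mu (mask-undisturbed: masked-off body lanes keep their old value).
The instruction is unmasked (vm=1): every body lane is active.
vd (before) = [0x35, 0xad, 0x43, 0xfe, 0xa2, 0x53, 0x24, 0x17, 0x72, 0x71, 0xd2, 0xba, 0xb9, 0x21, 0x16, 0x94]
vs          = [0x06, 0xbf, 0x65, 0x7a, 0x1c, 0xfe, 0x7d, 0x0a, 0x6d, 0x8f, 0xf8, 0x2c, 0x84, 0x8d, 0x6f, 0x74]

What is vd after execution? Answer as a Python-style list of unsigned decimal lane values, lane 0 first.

VLMAX = (256 × 1/2) / 8 = 16 lanes
vl ← min(14, 16) = 14
vd[0] add(0x35,0x06) -> 0x3b
vd[1] add(0xad,0xbf) -> 0x6c
vd[2] add(0x43,0x65) -> 0xa8
vd[3] add(0xfe,0x7a) -> 0x78
vd[4] add(0xa2,0x1c) -> 0xbe
vd[5] add(0x53,0xfe) -> 0x51
vd[6] add(0x24,0x7d) -> 0xa1
vd[7] add(0x17,0x0a) -> 0x21
vd[8] add(0x72,0x6d) -> 0xdf
vd[9] add(0x71,0x8f) -> 0x00
vd[10] add(0xd2,0xf8) -> 0xca
vd[11] add(0xba,0x2c) -> 0xe6
vd[12] add(0xb9,0x84) -> 0x3d
vd[13] add(0x21,0x8d) -> 0xae
vd[14] tail/ones -> 0xff
vd[15] tail/ones -> 0xff

vd = [59, 108, 168, 120, 190, 81, 161, 33, 223, 0, 202, 230, 61, 174, 255, 255]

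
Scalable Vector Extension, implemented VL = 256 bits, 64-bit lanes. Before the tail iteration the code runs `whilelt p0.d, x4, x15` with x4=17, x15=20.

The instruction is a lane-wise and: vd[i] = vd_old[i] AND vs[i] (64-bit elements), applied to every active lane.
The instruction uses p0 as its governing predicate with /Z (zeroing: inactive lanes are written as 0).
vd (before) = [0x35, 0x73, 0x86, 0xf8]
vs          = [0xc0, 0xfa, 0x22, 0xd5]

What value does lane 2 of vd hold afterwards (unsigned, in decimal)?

256-bit reg / 64-bit elem → 4 lanes
p0[j] = (17+j < 20); true for j=0..2 → 3 lanes set
[0] and(0x35,0xc0) = 0x00
[1] and(0x73,0xfa) = 0x72
[2] and(0x86,0x22) = 0x02
[3] tail/zero = 0x00

vd[2] = 2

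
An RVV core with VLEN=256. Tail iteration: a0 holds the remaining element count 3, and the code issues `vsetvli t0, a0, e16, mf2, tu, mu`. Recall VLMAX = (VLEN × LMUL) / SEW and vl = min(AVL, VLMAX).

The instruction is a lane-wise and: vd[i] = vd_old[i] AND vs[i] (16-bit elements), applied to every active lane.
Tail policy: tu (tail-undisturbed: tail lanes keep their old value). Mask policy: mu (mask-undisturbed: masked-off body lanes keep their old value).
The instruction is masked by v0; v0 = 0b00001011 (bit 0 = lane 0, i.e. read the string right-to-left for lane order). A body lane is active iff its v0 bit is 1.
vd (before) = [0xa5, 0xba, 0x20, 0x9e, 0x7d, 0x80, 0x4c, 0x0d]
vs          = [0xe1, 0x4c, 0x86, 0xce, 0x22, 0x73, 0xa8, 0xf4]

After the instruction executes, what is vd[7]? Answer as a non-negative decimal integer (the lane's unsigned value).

vd[7] = 13

lanes per group: 256·1/2/16 = 8
vl ← min(3, 8) = 3
  i=0: and(0xa5,0xe1) → 161
  i=1: and(0xba,0x4c) → 8
  i=2: mask-off/keep → 32
  i=3: tail/keep → 158
  i=4: tail/keep → 125
  i=5: tail/keep → 128
  i=6: tail/keep → 76
  i=7: tail/keep → 13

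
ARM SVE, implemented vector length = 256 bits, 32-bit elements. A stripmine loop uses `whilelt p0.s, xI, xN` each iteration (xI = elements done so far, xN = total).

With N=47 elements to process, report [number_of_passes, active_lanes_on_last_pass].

[iterations, last_vl] = [6, 7]

lane count: 256 div 32 = 8
iterations = ceil(47/8) = 6; final-pass vl = 7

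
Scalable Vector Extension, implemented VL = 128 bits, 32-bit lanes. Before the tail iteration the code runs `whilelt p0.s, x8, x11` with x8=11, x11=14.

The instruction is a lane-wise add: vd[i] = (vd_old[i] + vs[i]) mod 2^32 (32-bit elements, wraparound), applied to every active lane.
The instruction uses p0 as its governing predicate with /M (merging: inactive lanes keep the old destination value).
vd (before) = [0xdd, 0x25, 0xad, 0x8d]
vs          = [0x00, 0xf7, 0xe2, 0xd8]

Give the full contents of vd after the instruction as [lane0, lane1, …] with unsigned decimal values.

128-bit reg / 32-bit elem → 4 lanes
active while 11+j < 14, i.e. j ∈ [0,3) capped at 4 ⇒ 3
lane  0: add(0xdd,0x00) ⇒ 0xdd
lane  1: add(0x25,0xf7) ⇒ 0x11c
lane  2: add(0xad,0xe2) ⇒ 0x18f
lane  3: tail/keep ⇒ 0x8d

vd = [221, 284, 399, 141]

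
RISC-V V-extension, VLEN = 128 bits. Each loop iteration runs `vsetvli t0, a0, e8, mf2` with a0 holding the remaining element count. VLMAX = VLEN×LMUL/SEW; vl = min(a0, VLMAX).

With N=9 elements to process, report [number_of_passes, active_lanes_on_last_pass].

VLMAX = (128 × 1/2) / 8 = 8 lanes
N=9: ⌈9/8⌉ = 2 iters; last vl = 9 − 1×8 = 1

[iterations, last_vl] = [2, 1]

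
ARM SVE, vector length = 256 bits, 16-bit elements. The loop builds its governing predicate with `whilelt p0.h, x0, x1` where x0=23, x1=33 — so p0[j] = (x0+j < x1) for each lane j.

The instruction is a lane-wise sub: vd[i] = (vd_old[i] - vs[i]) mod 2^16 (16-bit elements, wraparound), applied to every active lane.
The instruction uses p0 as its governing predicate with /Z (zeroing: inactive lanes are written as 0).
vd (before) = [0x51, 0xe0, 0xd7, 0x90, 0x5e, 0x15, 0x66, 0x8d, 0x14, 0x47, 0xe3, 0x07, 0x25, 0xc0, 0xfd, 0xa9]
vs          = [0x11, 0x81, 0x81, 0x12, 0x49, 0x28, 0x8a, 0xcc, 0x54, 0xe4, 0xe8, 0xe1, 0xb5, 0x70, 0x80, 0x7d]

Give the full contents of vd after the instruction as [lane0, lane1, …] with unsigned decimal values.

256-bit reg / 16-bit elem → 16 lanes
whilelt: lane j active iff 23+j < 33 → j < 10 → 10 active
[0] sub(0x51,0x11) = 0x40
[1] sub(0xe0,0x81) = 0x5f
[2] sub(0xd7,0x81) = 0x56
[3] sub(0x90,0x12) = 0x7e
[4] sub(0x5e,0x49) = 0x15
[5] sub(0x15,0x28) = 0xffed
[6] sub(0x66,0x8a) = 0xffdc
[7] sub(0x8d,0xcc) = 0xffc1
[8] sub(0x14,0x54) = 0xffc0
[9] sub(0x47,0xe4) = 0xff63
[10] tail/zero = 0x00
[11] tail/zero = 0x00
[12] tail/zero = 0x00
[13] tail/zero = 0x00
[14] tail/zero = 0x00
[15] tail/zero = 0x00

vd = [64, 95, 86, 126, 21, 65517, 65500, 65473, 65472, 65379, 0, 0, 0, 0, 0, 0]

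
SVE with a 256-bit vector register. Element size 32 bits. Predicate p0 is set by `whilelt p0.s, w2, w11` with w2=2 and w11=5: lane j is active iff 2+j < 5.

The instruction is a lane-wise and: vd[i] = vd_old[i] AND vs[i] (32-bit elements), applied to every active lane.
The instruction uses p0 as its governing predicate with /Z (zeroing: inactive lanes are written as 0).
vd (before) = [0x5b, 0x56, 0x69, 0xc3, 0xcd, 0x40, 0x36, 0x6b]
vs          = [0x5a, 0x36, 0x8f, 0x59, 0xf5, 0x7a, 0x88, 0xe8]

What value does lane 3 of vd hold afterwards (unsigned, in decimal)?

lane count: 256 div 32 = 8
p0[j] = (2+j < 5); true for j=0..2 → 3 lanes set
[0] and(0x5b,0x5a) = 0x5a
[1] and(0x56,0x36) = 0x16
[2] and(0x69,0x8f) = 0x09
[3] tail/zero = 0x00
[4] tail/zero = 0x00
[5] tail/zero = 0x00
[6] tail/zero = 0x00
[7] tail/zero = 0x00

vd[3] = 0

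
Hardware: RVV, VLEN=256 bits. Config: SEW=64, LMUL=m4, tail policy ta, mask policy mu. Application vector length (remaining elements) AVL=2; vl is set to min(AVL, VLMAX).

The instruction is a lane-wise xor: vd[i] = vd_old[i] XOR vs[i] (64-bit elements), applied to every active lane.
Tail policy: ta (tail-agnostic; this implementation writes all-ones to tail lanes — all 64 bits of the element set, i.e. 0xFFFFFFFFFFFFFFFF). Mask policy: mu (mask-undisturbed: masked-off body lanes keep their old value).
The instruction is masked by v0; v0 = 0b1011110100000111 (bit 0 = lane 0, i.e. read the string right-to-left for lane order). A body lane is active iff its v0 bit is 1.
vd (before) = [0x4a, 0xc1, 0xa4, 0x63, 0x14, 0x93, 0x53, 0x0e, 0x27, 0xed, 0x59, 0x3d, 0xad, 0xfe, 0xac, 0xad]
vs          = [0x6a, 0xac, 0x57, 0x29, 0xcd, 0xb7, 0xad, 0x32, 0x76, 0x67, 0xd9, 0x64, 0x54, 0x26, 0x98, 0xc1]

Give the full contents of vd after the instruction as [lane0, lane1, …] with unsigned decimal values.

VLMAX = VLEN×LMUL/SEW = 256×4/64 = 16
AVL=2 ≤ VLMAX=16, so vl = 2
[0] xor(0x4a,0x6a) = 0x20
[1] xor(0xc1,0xac) = 0x6d
[2] tail/ones = 0xffffffffffffffff
[3] tail/ones = 0xffffffffffffffff
[4] tail/ones = 0xffffffffffffffff
[5] tail/ones = 0xffffffffffffffff
[6] tail/ones = 0xffffffffffffffff
[7] tail/ones = 0xffffffffffffffff
[8] tail/ones = 0xffffffffffffffff
[9] tail/ones = 0xffffffffffffffff
[10] tail/ones = 0xffffffffffffffff
[11] tail/ones = 0xffffffffffffffff
[12] tail/ones = 0xffffffffffffffff
[13] tail/ones = 0xffffffffffffffff
[14] tail/ones = 0xffffffffffffffff
[15] tail/ones = 0xffffffffffffffff

vd = [32, 109, 18446744073709551615, 18446744073709551615, 18446744073709551615, 18446744073709551615, 18446744073709551615, 18446744073709551615, 18446744073709551615, 18446744073709551615, 18446744073709551615, 18446744073709551615, 18446744073709551615, 18446744073709551615, 18446744073709551615, 18446744073709551615]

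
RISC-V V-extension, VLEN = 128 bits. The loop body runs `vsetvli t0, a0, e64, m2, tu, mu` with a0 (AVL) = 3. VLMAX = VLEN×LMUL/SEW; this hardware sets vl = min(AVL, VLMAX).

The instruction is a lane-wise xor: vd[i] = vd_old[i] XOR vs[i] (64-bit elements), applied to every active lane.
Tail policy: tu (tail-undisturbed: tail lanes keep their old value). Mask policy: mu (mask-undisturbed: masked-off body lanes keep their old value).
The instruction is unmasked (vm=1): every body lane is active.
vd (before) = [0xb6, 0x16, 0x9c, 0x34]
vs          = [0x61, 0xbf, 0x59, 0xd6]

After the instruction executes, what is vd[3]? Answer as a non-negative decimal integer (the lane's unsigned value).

VLMAX = VLEN×LMUL/SEW = 128×2/64 = 4
vl = min(AVL, VLMAX) = min(3, 4) = 3
  i=0: xor(0xb6,0x61) → 215
  i=1: xor(0x16,0xbf) → 169
  i=2: xor(0x9c,0x59) → 197
  i=3: tail/keep → 52

vd[3] = 52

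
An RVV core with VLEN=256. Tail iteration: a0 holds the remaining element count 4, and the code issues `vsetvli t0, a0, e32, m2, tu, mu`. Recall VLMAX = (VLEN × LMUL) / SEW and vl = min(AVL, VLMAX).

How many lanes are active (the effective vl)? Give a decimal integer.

vl = 4

lanes per group: 256·2/32 = 16
AVL=4 ≤ VLMAX=16, so vl = 4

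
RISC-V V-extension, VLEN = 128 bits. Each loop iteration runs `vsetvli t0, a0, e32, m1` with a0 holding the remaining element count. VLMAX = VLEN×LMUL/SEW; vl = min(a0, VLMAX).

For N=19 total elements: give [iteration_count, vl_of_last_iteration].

VLMAX = VLEN×LMUL/SEW = 128×1/32 = 4
19 elements at 4/iter → 5 passes, remainder 3 on the last

[iterations, last_vl] = [5, 3]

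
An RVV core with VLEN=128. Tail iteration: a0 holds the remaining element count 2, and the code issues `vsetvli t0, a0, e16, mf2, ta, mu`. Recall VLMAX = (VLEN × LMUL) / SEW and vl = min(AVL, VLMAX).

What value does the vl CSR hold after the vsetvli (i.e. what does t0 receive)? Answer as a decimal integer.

VLMAX = VLEN×LMUL/SEW = 128×1/2/16 = 4
AVL=2 ≤ VLMAX=4, so vl = 2

vl = 2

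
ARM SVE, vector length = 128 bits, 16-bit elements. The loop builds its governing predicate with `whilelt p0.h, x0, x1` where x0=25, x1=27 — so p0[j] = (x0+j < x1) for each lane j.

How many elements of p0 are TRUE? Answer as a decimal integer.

vl = 2

lane count: 128 div 16 = 8
p0[j] = (25+j < 27); true for j=0..1 → 2 lanes set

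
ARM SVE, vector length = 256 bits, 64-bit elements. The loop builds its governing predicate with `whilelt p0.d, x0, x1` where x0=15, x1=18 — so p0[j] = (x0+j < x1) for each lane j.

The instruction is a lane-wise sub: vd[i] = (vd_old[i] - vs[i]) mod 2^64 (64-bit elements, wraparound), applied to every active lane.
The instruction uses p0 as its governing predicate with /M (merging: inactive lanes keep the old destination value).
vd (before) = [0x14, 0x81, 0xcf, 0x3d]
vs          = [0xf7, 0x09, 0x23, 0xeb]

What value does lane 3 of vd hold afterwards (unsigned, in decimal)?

vd[3] = 61

256-bit reg / 64-bit elem → 4 lanes
p0[j] = (15+j < 18); true for j=0..2 → 3 lanes set
vd[0] sub(0x14,0xf7) -> 0xffffffffffffff1d
vd[1] sub(0x81,0x09) -> 0x78
vd[2] sub(0xcf,0x23) -> 0xac
vd[3] tail/keep -> 0x3d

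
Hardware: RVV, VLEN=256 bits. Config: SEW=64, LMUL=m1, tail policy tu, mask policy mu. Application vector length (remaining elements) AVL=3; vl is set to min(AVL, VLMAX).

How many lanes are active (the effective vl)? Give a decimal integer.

VLMAX = (256 × 1) / 64 = 4 lanes
AVL=3 ≤ VLMAX=4, so vl = 3

vl = 3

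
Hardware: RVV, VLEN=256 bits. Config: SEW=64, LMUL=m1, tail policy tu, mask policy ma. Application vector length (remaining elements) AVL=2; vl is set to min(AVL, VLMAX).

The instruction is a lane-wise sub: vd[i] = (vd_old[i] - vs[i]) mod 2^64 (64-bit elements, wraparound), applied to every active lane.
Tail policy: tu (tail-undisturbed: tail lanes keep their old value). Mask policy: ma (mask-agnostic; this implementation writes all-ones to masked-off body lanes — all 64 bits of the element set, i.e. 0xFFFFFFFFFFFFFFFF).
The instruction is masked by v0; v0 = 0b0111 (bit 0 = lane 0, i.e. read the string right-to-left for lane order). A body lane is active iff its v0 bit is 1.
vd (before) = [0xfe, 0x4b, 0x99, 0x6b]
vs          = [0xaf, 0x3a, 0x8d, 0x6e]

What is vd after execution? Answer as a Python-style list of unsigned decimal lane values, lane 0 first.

lanes per group: 256·1/64 = 4
AVL=2 ≤ VLMAX=4, so vl = 2
lane  0: sub(0xfe,0xaf) ⇒ 0x4f
lane  1: sub(0x4b,0x3a) ⇒ 0x11
lane  2: tail/keep ⇒ 0x99
lane  3: tail/keep ⇒ 0x6b

vd = [79, 17, 153, 107]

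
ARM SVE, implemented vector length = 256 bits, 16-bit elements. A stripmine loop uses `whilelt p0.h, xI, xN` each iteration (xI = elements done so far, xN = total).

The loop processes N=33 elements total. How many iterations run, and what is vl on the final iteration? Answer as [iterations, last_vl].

256-bit reg / 16-bit elem → 16 lanes
N=33: ⌈33/16⌉ = 3 iters; last vl = 33 − 2×16 = 1

[iterations, last_vl] = [3, 1]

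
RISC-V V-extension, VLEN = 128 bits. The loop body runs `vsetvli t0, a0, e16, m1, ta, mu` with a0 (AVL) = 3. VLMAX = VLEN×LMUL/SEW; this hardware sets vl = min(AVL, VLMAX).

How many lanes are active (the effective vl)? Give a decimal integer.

vl = 3

VLMAX = (128 × 1) / 16 = 8 lanes
vl ← min(3, 8) = 3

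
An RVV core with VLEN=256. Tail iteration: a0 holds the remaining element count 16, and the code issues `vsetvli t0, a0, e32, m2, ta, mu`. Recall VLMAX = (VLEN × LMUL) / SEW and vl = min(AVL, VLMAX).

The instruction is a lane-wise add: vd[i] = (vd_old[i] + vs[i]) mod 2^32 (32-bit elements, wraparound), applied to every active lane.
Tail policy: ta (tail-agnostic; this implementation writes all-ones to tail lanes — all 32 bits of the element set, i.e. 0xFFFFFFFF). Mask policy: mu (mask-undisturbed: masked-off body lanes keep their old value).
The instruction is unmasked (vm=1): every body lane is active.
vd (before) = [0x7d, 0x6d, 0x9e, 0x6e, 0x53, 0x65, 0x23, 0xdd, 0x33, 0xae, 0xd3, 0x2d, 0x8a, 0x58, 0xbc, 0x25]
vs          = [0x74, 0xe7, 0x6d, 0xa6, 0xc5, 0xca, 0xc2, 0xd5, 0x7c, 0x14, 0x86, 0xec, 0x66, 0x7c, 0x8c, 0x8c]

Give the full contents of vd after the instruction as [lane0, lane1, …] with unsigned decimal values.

VLMAX = (256 × 2) / 32 = 16 lanes
vl ← min(16, 16) = 16
vd[0] add(0x7d,0x74) -> 0xf1
vd[1] add(0x6d,0xe7) -> 0x154
vd[2] add(0x9e,0x6d) -> 0x10b
vd[3] add(0x6e,0xa6) -> 0x114
vd[4] add(0x53,0xc5) -> 0x118
vd[5] add(0x65,0xca) -> 0x12f
vd[6] add(0x23,0xc2) -> 0xe5
vd[7] add(0xdd,0xd5) -> 0x1b2
vd[8] add(0x33,0x7c) -> 0xaf
vd[9] add(0xae,0x14) -> 0xc2
vd[10] add(0xd3,0x86) -> 0x159
vd[11] add(0x2d,0xec) -> 0x119
vd[12] add(0x8a,0x66) -> 0xf0
vd[13] add(0x58,0x7c) -> 0xd4
vd[14] add(0xbc,0x8c) -> 0x148
vd[15] add(0x25,0x8c) -> 0xb1

vd = [241, 340, 267, 276, 280, 303, 229, 434, 175, 194, 345, 281, 240, 212, 328, 177]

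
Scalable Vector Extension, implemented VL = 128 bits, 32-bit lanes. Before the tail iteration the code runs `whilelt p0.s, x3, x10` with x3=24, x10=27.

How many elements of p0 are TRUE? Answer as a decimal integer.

128-bit reg / 32-bit elem → 4 lanes
whilelt: lane j active iff 24+j < 27 → j < 3 → 3 active

vl = 3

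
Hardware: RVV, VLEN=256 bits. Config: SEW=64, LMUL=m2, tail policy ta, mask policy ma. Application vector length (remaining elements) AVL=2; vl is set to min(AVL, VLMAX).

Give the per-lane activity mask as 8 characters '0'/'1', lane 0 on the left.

VLMAX = (256 × 2) / 64 = 8 lanes
AVL=2 ≤ VLMAX=8, so vl = 2
bits (lane 0 leftmost): 11000000

predicate = 11000000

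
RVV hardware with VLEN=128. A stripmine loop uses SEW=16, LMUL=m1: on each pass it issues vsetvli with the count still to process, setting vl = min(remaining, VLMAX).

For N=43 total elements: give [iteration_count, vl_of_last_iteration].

[iterations, last_vl] = [6, 3]

VLMAX = (128 × 1) / 16 = 8 lanes
iterations = ceil(43/8) = 6; final-pass vl = 3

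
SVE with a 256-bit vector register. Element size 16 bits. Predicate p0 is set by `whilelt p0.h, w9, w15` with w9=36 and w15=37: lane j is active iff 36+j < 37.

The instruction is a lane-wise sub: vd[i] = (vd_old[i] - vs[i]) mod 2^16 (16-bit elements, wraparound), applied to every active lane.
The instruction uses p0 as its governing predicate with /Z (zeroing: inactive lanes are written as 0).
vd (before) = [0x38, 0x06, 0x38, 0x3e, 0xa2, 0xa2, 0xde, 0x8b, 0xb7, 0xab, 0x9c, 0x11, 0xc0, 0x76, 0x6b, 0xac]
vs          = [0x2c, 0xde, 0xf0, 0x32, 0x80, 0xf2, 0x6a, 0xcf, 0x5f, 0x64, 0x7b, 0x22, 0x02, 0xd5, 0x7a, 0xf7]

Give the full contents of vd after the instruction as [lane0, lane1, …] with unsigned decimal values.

256-bit reg / 16-bit elem → 16 lanes
active while 36+j < 37, i.e. j ∈ [0,1) capped at 16 ⇒ 1
lane  0: sub(0x38,0x2c) ⇒ 0x0c
lane  1: tail/zero ⇒ 0x00
lane  2: tail/zero ⇒ 0x00
lane  3: tail/zero ⇒ 0x00
lane  4: tail/zero ⇒ 0x00
lane  5: tail/zero ⇒ 0x00
lane  6: tail/zero ⇒ 0x00
lane  7: tail/zero ⇒ 0x00
lane  8: tail/zero ⇒ 0x00
lane  9: tail/zero ⇒ 0x00
lane 10: tail/zero ⇒ 0x00
lane 11: tail/zero ⇒ 0x00
lane 12: tail/zero ⇒ 0x00
lane 13: tail/zero ⇒ 0x00
lane 14: tail/zero ⇒ 0x00
lane 15: tail/zero ⇒ 0x00

vd = [12, 0, 0, 0, 0, 0, 0, 0, 0, 0, 0, 0, 0, 0, 0, 0]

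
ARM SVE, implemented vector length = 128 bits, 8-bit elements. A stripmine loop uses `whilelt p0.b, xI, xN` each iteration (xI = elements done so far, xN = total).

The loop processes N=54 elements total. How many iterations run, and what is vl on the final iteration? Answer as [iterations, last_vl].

[iterations, last_vl] = [4, 6]

128-bit reg / 8-bit elem → 16 lanes
N=54: ⌈54/16⌉ = 4 iters; last vl = 54 − 3×16 = 6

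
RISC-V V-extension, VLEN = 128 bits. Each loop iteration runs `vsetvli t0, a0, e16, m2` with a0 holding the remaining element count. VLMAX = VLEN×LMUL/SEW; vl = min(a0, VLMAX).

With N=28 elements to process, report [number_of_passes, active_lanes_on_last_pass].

VLMAX = VLEN×LMUL/SEW = 128×2/16 = 16
N=28: ⌈28/16⌉ = 2 iters; last vl = 28 − 1×16 = 12

[iterations, last_vl] = [2, 12]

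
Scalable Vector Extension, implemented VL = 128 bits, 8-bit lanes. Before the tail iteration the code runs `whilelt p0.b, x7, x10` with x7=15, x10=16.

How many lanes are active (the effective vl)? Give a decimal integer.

vl = 1

128-bit reg / 8-bit elem → 16 lanes
p0[j] = (15+j < 16); true for j=0..0 → 1 lanes set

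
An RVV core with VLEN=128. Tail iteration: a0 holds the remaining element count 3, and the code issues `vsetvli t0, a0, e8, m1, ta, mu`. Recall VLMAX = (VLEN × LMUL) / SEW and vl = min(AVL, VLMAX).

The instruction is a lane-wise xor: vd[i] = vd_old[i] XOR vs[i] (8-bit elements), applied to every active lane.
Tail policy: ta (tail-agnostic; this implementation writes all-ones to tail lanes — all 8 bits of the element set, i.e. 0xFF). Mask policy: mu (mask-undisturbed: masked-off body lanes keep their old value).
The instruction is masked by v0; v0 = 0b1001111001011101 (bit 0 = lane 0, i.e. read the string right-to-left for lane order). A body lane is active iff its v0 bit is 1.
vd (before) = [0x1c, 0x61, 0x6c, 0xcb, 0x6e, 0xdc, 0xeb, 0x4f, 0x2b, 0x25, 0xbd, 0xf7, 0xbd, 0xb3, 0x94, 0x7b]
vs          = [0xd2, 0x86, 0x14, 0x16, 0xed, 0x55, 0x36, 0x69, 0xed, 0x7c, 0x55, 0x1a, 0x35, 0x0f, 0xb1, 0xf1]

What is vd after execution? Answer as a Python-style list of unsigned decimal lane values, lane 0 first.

VLMAX = (128 × 1) / 8 = 16 lanes
vl = min(AVL, VLMAX) = min(3, 16) = 3
vd[0] xor(0x1c,0xd2) -> 0xce
vd[1] mask-off/keep -> 0x61
vd[2] xor(0x6c,0x14) -> 0x78
vd[3] tail/ones -> 0xff
vd[4] tail/ones -> 0xff
vd[5] tail/ones -> 0xff
vd[6] tail/ones -> 0xff
vd[7] tail/ones -> 0xff
vd[8] tail/ones -> 0xff
vd[9] tail/ones -> 0xff
vd[10] tail/ones -> 0xff
vd[11] tail/ones -> 0xff
vd[12] tail/ones -> 0xff
vd[13] tail/ones -> 0xff
vd[14] tail/ones -> 0xff
vd[15] tail/ones -> 0xff

vd = [206, 97, 120, 255, 255, 255, 255, 255, 255, 255, 255, 255, 255, 255, 255, 255]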